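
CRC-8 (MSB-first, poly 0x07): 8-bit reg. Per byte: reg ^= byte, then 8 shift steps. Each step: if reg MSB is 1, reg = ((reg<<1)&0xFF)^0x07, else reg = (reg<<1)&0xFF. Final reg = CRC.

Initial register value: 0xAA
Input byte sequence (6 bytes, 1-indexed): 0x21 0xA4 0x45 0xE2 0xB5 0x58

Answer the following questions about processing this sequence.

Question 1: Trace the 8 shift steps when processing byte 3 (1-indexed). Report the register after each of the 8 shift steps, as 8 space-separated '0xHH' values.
Answer: 0x22 0x44 0x88 0x17 0x2E 0x5C 0xB8 0x77

Derivation:
After byte 1 (0x21): reg=0xB8
After byte 2 (0xA4): reg=0x54
Register before byte 3: 0x54
After XOR with byte 0x45: 0x11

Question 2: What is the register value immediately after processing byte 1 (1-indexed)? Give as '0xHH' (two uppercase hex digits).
After byte 1 (0x21): reg=0xB8

Answer: 0xB8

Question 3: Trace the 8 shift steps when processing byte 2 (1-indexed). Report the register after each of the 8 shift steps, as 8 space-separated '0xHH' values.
After byte 1 (0x21): reg=0xB8
Register before byte 2: 0xB8
After XOR with byte 0xA4: 0x1C

Answer: 0x38 0x70 0xE0 0xC7 0x89 0x15 0x2A 0x54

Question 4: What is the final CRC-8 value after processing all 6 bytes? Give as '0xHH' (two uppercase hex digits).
After byte 1 (0x21): reg=0xB8
After byte 2 (0xA4): reg=0x54
After byte 3 (0x45): reg=0x77
After byte 4 (0xE2): reg=0xE2
After byte 5 (0xB5): reg=0xA2
After byte 6 (0x58): reg=0xE8

Answer: 0xE8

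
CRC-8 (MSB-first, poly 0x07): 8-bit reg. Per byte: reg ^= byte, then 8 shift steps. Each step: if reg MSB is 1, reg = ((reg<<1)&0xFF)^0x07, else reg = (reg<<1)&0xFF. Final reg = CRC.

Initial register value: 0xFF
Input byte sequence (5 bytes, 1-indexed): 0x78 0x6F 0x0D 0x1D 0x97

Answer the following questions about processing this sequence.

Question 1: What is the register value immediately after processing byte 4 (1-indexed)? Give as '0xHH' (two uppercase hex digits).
Answer: 0x6B

Derivation:
After byte 1 (0x78): reg=0x9C
After byte 2 (0x6F): reg=0xD7
After byte 3 (0x0D): reg=0x08
After byte 4 (0x1D): reg=0x6B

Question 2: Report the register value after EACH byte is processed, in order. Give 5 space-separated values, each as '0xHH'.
0x9C 0xD7 0x08 0x6B 0xFA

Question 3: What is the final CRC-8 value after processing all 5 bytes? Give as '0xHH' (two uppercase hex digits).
Answer: 0xFA

Derivation:
After byte 1 (0x78): reg=0x9C
After byte 2 (0x6F): reg=0xD7
After byte 3 (0x0D): reg=0x08
After byte 4 (0x1D): reg=0x6B
After byte 5 (0x97): reg=0xFA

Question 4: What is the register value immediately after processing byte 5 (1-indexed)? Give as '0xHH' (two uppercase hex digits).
Answer: 0xFA

Derivation:
After byte 1 (0x78): reg=0x9C
After byte 2 (0x6F): reg=0xD7
After byte 3 (0x0D): reg=0x08
After byte 4 (0x1D): reg=0x6B
After byte 5 (0x97): reg=0xFA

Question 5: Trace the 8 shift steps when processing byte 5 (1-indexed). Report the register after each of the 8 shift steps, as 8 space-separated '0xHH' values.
After byte 1 (0x78): reg=0x9C
After byte 2 (0x6F): reg=0xD7
After byte 3 (0x0D): reg=0x08
After byte 4 (0x1D): reg=0x6B
Register before byte 5: 0x6B
After XOR with byte 0x97: 0xFC

Answer: 0xFF 0xF9 0xF5 0xED 0xDD 0xBD 0x7D 0xFA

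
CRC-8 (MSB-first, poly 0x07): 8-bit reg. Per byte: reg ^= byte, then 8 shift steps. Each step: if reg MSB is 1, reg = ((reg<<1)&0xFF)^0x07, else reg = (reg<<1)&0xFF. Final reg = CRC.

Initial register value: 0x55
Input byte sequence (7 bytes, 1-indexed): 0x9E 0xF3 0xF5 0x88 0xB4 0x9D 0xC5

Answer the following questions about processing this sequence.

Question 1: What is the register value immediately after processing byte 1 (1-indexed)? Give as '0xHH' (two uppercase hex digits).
Answer: 0x7F

Derivation:
After byte 1 (0x9E): reg=0x7F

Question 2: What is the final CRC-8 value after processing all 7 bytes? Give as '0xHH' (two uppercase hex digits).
After byte 1 (0x9E): reg=0x7F
After byte 2 (0xF3): reg=0xAD
After byte 3 (0xF5): reg=0x8F
After byte 4 (0x88): reg=0x15
After byte 5 (0xB4): reg=0x6E
After byte 6 (0x9D): reg=0xD7
After byte 7 (0xC5): reg=0x7E

Answer: 0x7E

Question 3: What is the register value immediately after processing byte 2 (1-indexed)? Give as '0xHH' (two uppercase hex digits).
After byte 1 (0x9E): reg=0x7F
After byte 2 (0xF3): reg=0xAD

Answer: 0xAD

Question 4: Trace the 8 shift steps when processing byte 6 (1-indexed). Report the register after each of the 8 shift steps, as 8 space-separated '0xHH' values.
Answer: 0xE1 0xC5 0x8D 0x1D 0x3A 0x74 0xE8 0xD7

Derivation:
After byte 1 (0x9E): reg=0x7F
After byte 2 (0xF3): reg=0xAD
After byte 3 (0xF5): reg=0x8F
After byte 4 (0x88): reg=0x15
After byte 5 (0xB4): reg=0x6E
Register before byte 6: 0x6E
After XOR with byte 0x9D: 0xF3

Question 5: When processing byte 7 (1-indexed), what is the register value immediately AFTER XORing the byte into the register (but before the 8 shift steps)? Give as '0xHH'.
Answer: 0x12

Derivation:
Register before byte 7: 0xD7
Byte 7: 0xC5
0xD7 XOR 0xC5 = 0x12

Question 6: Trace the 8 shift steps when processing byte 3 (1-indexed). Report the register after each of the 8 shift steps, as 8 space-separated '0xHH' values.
Answer: 0xB0 0x67 0xCE 0x9B 0x31 0x62 0xC4 0x8F

Derivation:
After byte 1 (0x9E): reg=0x7F
After byte 2 (0xF3): reg=0xAD
Register before byte 3: 0xAD
After XOR with byte 0xF5: 0x58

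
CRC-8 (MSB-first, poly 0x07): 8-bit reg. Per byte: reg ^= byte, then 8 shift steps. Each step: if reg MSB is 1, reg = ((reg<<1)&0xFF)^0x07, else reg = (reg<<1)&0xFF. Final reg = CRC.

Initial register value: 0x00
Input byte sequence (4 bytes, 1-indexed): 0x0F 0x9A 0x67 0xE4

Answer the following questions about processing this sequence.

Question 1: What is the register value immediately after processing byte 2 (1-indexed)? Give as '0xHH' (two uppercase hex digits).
Answer: 0x0C

Derivation:
After byte 1 (0x0F): reg=0x2D
After byte 2 (0x9A): reg=0x0C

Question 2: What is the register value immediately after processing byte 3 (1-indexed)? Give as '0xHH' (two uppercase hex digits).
After byte 1 (0x0F): reg=0x2D
After byte 2 (0x9A): reg=0x0C
After byte 3 (0x67): reg=0x16

Answer: 0x16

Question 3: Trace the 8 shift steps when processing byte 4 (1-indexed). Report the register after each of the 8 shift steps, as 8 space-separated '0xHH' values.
After byte 1 (0x0F): reg=0x2D
After byte 2 (0x9A): reg=0x0C
After byte 3 (0x67): reg=0x16
Register before byte 4: 0x16
After XOR with byte 0xE4: 0xF2

Answer: 0xE3 0xC1 0x85 0x0D 0x1A 0x34 0x68 0xD0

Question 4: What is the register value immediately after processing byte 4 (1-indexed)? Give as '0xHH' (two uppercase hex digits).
Answer: 0xD0

Derivation:
After byte 1 (0x0F): reg=0x2D
After byte 2 (0x9A): reg=0x0C
After byte 3 (0x67): reg=0x16
After byte 4 (0xE4): reg=0xD0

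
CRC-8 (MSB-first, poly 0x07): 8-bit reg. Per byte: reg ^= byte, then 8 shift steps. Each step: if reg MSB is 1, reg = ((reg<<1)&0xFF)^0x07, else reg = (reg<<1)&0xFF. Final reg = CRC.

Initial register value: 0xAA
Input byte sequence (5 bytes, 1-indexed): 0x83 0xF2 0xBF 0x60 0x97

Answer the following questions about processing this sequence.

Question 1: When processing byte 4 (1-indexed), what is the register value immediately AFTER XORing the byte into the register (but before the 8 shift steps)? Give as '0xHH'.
Answer: 0x13

Derivation:
Register before byte 4: 0x73
Byte 4: 0x60
0x73 XOR 0x60 = 0x13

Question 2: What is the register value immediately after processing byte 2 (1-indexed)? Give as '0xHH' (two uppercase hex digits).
Answer: 0xC3

Derivation:
After byte 1 (0x83): reg=0xDF
After byte 2 (0xF2): reg=0xC3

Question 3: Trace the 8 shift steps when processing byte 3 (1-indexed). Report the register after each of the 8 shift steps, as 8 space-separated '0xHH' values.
Answer: 0xF8 0xF7 0xE9 0xD5 0xAD 0x5D 0xBA 0x73

Derivation:
After byte 1 (0x83): reg=0xDF
After byte 2 (0xF2): reg=0xC3
Register before byte 3: 0xC3
After XOR with byte 0xBF: 0x7C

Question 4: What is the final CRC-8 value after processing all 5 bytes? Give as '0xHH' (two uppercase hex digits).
Answer: 0x84

Derivation:
After byte 1 (0x83): reg=0xDF
After byte 2 (0xF2): reg=0xC3
After byte 3 (0xBF): reg=0x73
After byte 4 (0x60): reg=0x79
After byte 5 (0x97): reg=0x84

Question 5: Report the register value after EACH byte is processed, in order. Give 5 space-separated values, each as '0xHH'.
0xDF 0xC3 0x73 0x79 0x84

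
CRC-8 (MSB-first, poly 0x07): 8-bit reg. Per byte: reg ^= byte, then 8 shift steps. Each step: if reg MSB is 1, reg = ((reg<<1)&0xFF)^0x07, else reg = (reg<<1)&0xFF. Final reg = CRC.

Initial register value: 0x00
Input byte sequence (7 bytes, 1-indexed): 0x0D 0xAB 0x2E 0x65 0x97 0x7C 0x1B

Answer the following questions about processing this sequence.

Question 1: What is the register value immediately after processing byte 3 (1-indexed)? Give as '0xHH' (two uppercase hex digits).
After byte 1 (0x0D): reg=0x23
After byte 2 (0xAB): reg=0xB1
After byte 3 (0x2E): reg=0xD4

Answer: 0xD4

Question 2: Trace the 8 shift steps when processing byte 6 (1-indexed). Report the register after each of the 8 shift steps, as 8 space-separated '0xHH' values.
After byte 1 (0x0D): reg=0x23
After byte 2 (0xAB): reg=0xB1
After byte 3 (0x2E): reg=0xD4
After byte 4 (0x65): reg=0x1E
After byte 5 (0x97): reg=0xB6
Register before byte 6: 0xB6
After XOR with byte 0x7C: 0xCA

Answer: 0x93 0x21 0x42 0x84 0x0F 0x1E 0x3C 0x78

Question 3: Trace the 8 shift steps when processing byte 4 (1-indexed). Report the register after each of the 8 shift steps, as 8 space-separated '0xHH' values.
After byte 1 (0x0D): reg=0x23
After byte 2 (0xAB): reg=0xB1
After byte 3 (0x2E): reg=0xD4
Register before byte 4: 0xD4
After XOR with byte 0x65: 0xB1

Answer: 0x65 0xCA 0x93 0x21 0x42 0x84 0x0F 0x1E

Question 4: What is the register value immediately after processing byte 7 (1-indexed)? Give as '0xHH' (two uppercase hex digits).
After byte 1 (0x0D): reg=0x23
After byte 2 (0xAB): reg=0xB1
After byte 3 (0x2E): reg=0xD4
After byte 4 (0x65): reg=0x1E
After byte 5 (0x97): reg=0xB6
After byte 6 (0x7C): reg=0x78
After byte 7 (0x1B): reg=0x2E

Answer: 0x2E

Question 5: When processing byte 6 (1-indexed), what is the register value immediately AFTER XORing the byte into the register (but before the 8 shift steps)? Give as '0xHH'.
Register before byte 6: 0xB6
Byte 6: 0x7C
0xB6 XOR 0x7C = 0xCA

Answer: 0xCA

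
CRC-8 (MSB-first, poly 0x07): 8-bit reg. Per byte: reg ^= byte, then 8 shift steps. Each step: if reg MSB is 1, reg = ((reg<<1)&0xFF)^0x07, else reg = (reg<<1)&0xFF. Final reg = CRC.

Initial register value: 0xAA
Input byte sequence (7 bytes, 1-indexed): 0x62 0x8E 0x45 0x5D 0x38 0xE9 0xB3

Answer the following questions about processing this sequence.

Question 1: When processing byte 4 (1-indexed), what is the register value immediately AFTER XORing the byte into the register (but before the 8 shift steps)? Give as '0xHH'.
Register before byte 4: 0x60
Byte 4: 0x5D
0x60 XOR 0x5D = 0x3D

Answer: 0x3D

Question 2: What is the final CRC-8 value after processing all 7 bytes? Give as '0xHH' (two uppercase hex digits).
Answer: 0x09

Derivation:
After byte 1 (0x62): reg=0x76
After byte 2 (0x8E): reg=0xE6
After byte 3 (0x45): reg=0x60
After byte 4 (0x5D): reg=0xB3
After byte 5 (0x38): reg=0xB8
After byte 6 (0xE9): reg=0xB0
After byte 7 (0xB3): reg=0x09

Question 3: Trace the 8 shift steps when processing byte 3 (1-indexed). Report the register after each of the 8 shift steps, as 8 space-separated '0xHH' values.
After byte 1 (0x62): reg=0x76
After byte 2 (0x8E): reg=0xE6
Register before byte 3: 0xE6
After XOR with byte 0x45: 0xA3

Answer: 0x41 0x82 0x03 0x06 0x0C 0x18 0x30 0x60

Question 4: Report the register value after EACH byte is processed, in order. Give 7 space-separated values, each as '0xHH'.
0x76 0xE6 0x60 0xB3 0xB8 0xB0 0x09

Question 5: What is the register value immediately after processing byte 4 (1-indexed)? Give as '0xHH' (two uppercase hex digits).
Answer: 0xB3

Derivation:
After byte 1 (0x62): reg=0x76
After byte 2 (0x8E): reg=0xE6
After byte 3 (0x45): reg=0x60
After byte 4 (0x5D): reg=0xB3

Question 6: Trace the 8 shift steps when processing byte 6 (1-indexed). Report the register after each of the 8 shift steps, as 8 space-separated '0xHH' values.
After byte 1 (0x62): reg=0x76
After byte 2 (0x8E): reg=0xE6
After byte 3 (0x45): reg=0x60
After byte 4 (0x5D): reg=0xB3
After byte 5 (0x38): reg=0xB8
Register before byte 6: 0xB8
After XOR with byte 0xE9: 0x51

Answer: 0xA2 0x43 0x86 0x0B 0x16 0x2C 0x58 0xB0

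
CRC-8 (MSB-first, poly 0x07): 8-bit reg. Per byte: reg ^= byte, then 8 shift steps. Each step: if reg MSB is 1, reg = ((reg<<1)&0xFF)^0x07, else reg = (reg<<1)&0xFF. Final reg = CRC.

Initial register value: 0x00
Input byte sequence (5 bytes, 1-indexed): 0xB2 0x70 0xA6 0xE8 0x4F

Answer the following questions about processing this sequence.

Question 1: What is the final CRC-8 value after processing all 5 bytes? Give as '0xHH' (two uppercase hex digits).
Answer: 0x03

Derivation:
After byte 1 (0xB2): reg=0x17
After byte 2 (0x70): reg=0x32
After byte 3 (0xA6): reg=0xE5
After byte 4 (0xE8): reg=0x23
After byte 5 (0x4F): reg=0x03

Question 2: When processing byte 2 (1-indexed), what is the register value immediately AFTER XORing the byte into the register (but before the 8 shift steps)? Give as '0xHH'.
Answer: 0x67

Derivation:
Register before byte 2: 0x17
Byte 2: 0x70
0x17 XOR 0x70 = 0x67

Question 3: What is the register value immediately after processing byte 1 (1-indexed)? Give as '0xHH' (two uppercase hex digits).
After byte 1 (0xB2): reg=0x17

Answer: 0x17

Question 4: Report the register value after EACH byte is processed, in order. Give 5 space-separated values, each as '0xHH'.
0x17 0x32 0xE5 0x23 0x03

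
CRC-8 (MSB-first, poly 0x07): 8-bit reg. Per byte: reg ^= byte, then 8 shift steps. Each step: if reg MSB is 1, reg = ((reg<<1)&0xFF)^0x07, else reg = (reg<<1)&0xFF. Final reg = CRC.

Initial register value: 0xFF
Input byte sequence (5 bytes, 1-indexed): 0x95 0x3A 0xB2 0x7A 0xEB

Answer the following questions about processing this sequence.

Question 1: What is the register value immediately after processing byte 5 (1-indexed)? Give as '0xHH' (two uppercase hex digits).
Answer: 0xC7

Derivation:
After byte 1 (0x95): reg=0x11
After byte 2 (0x3A): reg=0xD1
After byte 3 (0xB2): reg=0x2E
After byte 4 (0x7A): reg=0xAB
After byte 5 (0xEB): reg=0xC7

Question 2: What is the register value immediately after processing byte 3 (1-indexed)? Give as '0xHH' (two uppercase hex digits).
Answer: 0x2E

Derivation:
After byte 1 (0x95): reg=0x11
After byte 2 (0x3A): reg=0xD1
After byte 3 (0xB2): reg=0x2E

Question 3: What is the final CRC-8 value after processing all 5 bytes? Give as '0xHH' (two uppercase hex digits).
Answer: 0xC7

Derivation:
After byte 1 (0x95): reg=0x11
After byte 2 (0x3A): reg=0xD1
After byte 3 (0xB2): reg=0x2E
After byte 4 (0x7A): reg=0xAB
After byte 5 (0xEB): reg=0xC7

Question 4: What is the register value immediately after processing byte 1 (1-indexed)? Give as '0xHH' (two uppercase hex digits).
Answer: 0x11

Derivation:
After byte 1 (0x95): reg=0x11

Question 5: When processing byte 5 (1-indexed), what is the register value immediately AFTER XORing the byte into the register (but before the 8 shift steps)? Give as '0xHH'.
Register before byte 5: 0xAB
Byte 5: 0xEB
0xAB XOR 0xEB = 0x40

Answer: 0x40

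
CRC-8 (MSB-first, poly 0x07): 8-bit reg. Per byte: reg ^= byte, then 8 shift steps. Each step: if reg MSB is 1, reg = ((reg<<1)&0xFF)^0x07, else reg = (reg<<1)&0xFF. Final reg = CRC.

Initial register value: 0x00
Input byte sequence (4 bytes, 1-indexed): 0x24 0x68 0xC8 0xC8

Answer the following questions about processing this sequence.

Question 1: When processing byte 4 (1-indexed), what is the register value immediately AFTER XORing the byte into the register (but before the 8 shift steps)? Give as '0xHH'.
Register before byte 4: 0xC3
Byte 4: 0xC8
0xC3 XOR 0xC8 = 0x0B

Answer: 0x0B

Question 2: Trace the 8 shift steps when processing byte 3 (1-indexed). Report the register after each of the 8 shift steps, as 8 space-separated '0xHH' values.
Answer: 0x5A 0xB4 0x6F 0xDE 0xBB 0x71 0xE2 0xC3

Derivation:
After byte 1 (0x24): reg=0xFC
After byte 2 (0x68): reg=0xE5
Register before byte 3: 0xE5
After XOR with byte 0xC8: 0x2D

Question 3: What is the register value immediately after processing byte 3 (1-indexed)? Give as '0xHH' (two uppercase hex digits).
After byte 1 (0x24): reg=0xFC
After byte 2 (0x68): reg=0xE5
After byte 3 (0xC8): reg=0xC3

Answer: 0xC3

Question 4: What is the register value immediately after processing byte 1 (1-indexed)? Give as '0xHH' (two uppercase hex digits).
Answer: 0xFC

Derivation:
After byte 1 (0x24): reg=0xFC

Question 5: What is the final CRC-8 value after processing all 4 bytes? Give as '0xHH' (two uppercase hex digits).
After byte 1 (0x24): reg=0xFC
After byte 2 (0x68): reg=0xE5
After byte 3 (0xC8): reg=0xC3
After byte 4 (0xC8): reg=0x31

Answer: 0x31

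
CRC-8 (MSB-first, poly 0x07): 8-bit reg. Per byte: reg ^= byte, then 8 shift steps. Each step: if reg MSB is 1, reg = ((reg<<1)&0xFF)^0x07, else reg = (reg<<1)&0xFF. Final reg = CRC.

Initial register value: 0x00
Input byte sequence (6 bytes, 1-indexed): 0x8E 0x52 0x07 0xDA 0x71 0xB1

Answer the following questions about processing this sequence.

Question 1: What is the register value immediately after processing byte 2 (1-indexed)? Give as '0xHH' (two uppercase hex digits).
Answer: 0xD9

Derivation:
After byte 1 (0x8E): reg=0xA3
After byte 2 (0x52): reg=0xD9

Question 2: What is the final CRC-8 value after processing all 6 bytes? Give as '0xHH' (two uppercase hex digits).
Answer: 0x08

Derivation:
After byte 1 (0x8E): reg=0xA3
After byte 2 (0x52): reg=0xD9
After byte 3 (0x07): reg=0x14
After byte 4 (0xDA): reg=0x64
After byte 5 (0x71): reg=0x6B
After byte 6 (0xB1): reg=0x08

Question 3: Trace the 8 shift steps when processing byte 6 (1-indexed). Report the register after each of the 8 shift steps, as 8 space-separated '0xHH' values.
After byte 1 (0x8E): reg=0xA3
After byte 2 (0x52): reg=0xD9
After byte 3 (0x07): reg=0x14
After byte 4 (0xDA): reg=0x64
After byte 5 (0x71): reg=0x6B
Register before byte 6: 0x6B
After XOR with byte 0xB1: 0xDA

Answer: 0xB3 0x61 0xC2 0x83 0x01 0x02 0x04 0x08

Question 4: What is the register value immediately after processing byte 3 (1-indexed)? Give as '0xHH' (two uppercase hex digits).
Answer: 0x14

Derivation:
After byte 1 (0x8E): reg=0xA3
After byte 2 (0x52): reg=0xD9
After byte 3 (0x07): reg=0x14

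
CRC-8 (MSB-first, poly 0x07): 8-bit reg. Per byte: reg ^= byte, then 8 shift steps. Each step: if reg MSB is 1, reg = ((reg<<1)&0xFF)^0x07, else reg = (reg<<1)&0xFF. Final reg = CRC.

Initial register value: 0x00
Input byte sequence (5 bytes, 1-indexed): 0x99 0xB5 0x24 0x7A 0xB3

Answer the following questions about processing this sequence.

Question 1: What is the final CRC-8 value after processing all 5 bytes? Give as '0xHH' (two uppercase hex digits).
Answer: 0xD0

Derivation:
After byte 1 (0x99): reg=0xC6
After byte 2 (0xB5): reg=0x5E
After byte 3 (0x24): reg=0x61
After byte 4 (0x7A): reg=0x41
After byte 5 (0xB3): reg=0xD0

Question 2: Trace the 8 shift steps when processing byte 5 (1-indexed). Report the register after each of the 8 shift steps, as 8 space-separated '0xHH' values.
After byte 1 (0x99): reg=0xC6
After byte 2 (0xB5): reg=0x5E
After byte 3 (0x24): reg=0x61
After byte 4 (0x7A): reg=0x41
Register before byte 5: 0x41
After XOR with byte 0xB3: 0xF2

Answer: 0xE3 0xC1 0x85 0x0D 0x1A 0x34 0x68 0xD0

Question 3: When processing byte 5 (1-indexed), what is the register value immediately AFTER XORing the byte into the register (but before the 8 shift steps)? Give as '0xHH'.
Register before byte 5: 0x41
Byte 5: 0xB3
0x41 XOR 0xB3 = 0xF2

Answer: 0xF2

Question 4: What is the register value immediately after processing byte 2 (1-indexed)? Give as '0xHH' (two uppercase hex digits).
Answer: 0x5E

Derivation:
After byte 1 (0x99): reg=0xC6
After byte 2 (0xB5): reg=0x5E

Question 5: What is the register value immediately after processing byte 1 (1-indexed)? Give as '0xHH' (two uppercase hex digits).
After byte 1 (0x99): reg=0xC6

Answer: 0xC6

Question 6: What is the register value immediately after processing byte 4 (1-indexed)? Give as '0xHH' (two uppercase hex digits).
Answer: 0x41

Derivation:
After byte 1 (0x99): reg=0xC6
After byte 2 (0xB5): reg=0x5E
After byte 3 (0x24): reg=0x61
After byte 4 (0x7A): reg=0x41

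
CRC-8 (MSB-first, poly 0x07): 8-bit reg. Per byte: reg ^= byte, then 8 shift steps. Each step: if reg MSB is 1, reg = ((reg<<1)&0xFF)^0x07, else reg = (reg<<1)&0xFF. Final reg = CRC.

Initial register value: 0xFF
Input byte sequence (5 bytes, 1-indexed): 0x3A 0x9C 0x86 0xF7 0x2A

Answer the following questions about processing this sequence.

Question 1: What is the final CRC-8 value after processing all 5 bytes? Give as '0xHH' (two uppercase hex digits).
After byte 1 (0x3A): reg=0x55
After byte 2 (0x9C): reg=0x71
After byte 3 (0x86): reg=0xCB
After byte 4 (0xF7): reg=0xB4
After byte 5 (0x2A): reg=0xD3

Answer: 0xD3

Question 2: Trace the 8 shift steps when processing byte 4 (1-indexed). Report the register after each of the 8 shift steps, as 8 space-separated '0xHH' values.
After byte 1 (0x3A): reg=0x55
After byte 2 (0x9C): reg=0x71
After byte 3 (0x86): reg=0xCB
Register before byte 4: 0xCB
After XOR with byte 0xF7: 0x3C

Answer: 0x78 0xF0 0xE7 0xC9 0x95 0x2D 0x5A 0xB4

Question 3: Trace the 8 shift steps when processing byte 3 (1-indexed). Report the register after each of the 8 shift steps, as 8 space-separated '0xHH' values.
After byte 1 (0x3A): reg=0x55
After byte 2 (0x9C): reg=0x71
Register before byte 3: 0x71
After XOR with byte 0x86: 0xF7

Answer: 0xE9 0xD5 0xAD 0x5D 0xBA 0x73 0xE6 0xCB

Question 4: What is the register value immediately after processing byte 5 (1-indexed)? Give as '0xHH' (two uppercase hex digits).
After byte 1 (0x3A): reg=0x55
After byte 2 (0x9C): reg=0x71
After byte 3 (0x86): reg=0xCB
After byte 4 (0xF7): reg=0xB4
After byte 5 (0x2A): reg=0xD3

Answer: 0xD3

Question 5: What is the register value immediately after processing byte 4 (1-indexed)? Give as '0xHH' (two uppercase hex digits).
Answer: 0xB4

Derivation:
After byte 1 (0x3A): reg=0x55
After byte 2 (0x9C): reg=0x71
After byte 3 (0x86): reg=0xCB
After byte 4 (0xF7): reg=0xB4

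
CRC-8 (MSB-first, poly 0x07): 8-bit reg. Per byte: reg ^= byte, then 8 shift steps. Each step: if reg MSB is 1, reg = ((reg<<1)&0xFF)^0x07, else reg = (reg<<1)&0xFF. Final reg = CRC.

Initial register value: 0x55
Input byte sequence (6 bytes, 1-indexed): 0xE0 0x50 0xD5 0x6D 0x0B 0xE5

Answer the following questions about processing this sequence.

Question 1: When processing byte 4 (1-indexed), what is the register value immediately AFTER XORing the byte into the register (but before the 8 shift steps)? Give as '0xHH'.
Answer: 0x6E

Derivation:
Register before byte 4: 0x03
Byte 4: 0x6D
0x03 XOR 0x6D = 0x6E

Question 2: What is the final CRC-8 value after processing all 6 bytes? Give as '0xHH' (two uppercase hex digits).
After byte 1 (0xE0): reg=0x02
After byte 2 (0x50): reg=0xB9
After byte 3 (0xD5): reg=0x03
After byte 4 (0x6D): reg=0x0D
After byte 5 (0x0B): reg=0x12
After byte 6 (0xE5): reg=0xCB

Answer: 0xCB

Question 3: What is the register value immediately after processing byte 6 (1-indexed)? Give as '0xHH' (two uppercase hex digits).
Answer: 0xCB

Derivation:
After byte 1 (0xE0): reg=0x02
After byte 2 (0x50): reg=0xB9
After byte 3 (0xD5): reg=0x03
After byte 4 (0x6D): reg=0x0D
After byte 5 (0x0B): reg=0x12
After byte 6 (0xE5): reg=0xCB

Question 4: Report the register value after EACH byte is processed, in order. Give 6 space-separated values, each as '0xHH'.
0x02 0xB9 0x03 0x0D 0x12 0xCB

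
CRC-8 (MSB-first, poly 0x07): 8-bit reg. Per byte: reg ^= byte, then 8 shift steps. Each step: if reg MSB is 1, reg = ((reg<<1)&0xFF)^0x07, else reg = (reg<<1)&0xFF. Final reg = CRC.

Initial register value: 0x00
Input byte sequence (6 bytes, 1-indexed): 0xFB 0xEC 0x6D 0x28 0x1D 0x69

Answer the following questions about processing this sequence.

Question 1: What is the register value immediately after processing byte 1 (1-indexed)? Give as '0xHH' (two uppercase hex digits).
Answer: 0xEF

Derivation:
After byte 1 (0xFB): reg=0xEF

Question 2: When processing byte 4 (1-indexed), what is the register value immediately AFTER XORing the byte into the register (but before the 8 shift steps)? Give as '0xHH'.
Register before byte 4: 0x3B
Byte 4: 0x28
0x3B XOR 0x28 = 0x13

Answer: 0x13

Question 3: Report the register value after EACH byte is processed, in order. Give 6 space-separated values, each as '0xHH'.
0xEF 0x09 0x3B 0x79 0x3B 0xB9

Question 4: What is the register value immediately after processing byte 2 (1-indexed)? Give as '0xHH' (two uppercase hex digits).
After byte 1 (0xFB): reg=0xEF
After byte 2 (0xEC): reg=0x09

Answer: 0x09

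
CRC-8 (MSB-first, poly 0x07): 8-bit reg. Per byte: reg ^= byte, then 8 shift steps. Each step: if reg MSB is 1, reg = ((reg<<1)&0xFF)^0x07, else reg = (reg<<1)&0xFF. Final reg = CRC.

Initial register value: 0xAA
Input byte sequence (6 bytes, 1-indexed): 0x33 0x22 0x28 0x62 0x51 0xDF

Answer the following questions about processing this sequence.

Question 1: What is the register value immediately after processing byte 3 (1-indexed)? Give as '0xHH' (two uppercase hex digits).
After byte 1 (0x33): reg=0xC6
After byte 2 (0x22): reg=0xB2
After byte 3 (0x28): reg=0xCF

Answer: 0xCF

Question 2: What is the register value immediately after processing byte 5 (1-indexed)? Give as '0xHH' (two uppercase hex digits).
After byte 1 (0x33): reg=0xC6
After byte 2 (0x22): reg=0xB2
After byte 3 (0x28): reg=0xCF
After byte 4 (0x62): reg=0x4A
After byte 5 (0x51): reg=0x41

Answer: 0x41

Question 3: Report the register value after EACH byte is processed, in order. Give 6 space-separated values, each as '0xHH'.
0xC6 0xB2 0xCF 0x4A 0x41 0xD3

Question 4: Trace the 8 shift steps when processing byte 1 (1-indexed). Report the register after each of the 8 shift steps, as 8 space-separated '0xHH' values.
Answer: 0x35 0x6A 0xD4 0xAF 0x59 0xB2 0x63 0xC6

Derivation:
Register before byte 1: 0xAA
After XOR with byte 0x33: 0x99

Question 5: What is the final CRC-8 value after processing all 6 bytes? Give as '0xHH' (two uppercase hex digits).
After byte 1 (0x33): reg=0xC6
After byte 2 (0x22): reg=0xB2
After byte 3 (0x28): reg=0xCF
After byte 4 (0x62): reg=0x4A
After byte 5 (0x51): reg=0x41
After byte 6 (0xDF): reg=0xD3

Answer: 0xD3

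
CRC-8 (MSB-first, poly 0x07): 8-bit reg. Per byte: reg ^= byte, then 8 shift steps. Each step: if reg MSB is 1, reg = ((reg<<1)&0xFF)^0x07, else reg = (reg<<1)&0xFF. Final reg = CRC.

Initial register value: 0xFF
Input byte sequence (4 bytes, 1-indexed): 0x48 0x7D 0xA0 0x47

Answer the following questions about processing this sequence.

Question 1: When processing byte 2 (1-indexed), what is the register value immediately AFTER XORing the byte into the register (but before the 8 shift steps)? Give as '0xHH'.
Register before byte 2: 0x0C
Byte 2: 0x7D
0x0C XOR 0x7D = 0x71

Answer: 0x71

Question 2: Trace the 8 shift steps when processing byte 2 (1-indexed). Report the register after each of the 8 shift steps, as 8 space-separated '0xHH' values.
Answer: 0xE2 0xC3 0x81 0x05 0x0A 0x14 0x28 0x50

Derivation:
After byte 1 (0x48): reg=0x0C
Register before byte 2: 0x0C
After XOR with byte 0x7D: 0x71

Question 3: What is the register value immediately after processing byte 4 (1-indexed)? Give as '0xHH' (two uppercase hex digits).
Answer: 0xC6

Derivation:
After byte 1 (0x48): reg=0x0C
After byte 2 (0x7D): reg=0x50
After byte 3 (0xA0): reg=0xDE
After byte 4 (0x47): reg=0xC6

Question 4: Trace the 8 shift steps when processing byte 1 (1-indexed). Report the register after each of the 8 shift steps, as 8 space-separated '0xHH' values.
Register before byte 1: 0xFF
After XOR with byte 0x48: 0xB7

Answer: 0x69 0xD2 0xA3 0x41 0x82 0x03 0x06 0x0C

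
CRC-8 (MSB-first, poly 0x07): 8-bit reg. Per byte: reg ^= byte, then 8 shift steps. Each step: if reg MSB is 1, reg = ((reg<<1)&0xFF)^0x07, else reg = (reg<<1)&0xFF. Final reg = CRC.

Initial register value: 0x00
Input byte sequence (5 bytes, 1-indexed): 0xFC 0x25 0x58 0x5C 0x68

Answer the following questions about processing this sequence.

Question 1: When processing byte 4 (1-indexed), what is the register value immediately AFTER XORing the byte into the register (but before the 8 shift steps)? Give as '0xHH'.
Answer: 0xAA

Derivation:
Register before byte 4: 0xF6
Byte 4: 0x5C
0xF6 XOR 0x5C = 0xAA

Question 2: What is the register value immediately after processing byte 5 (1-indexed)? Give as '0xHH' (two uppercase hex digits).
After byte 1 (0xFC): reg=0xFA
After byte 2 (0x25): reg=0x13
After byte 3 (0x58): reg=0xF6
After byte 4 (0x5C): reg=0x5F
After byte 5 (0x68): reg=0x85

Answer: 0x85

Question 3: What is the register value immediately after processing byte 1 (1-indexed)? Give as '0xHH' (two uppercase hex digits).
After byte 1 (0xFC): reg=0xFA

Answer: 0xFA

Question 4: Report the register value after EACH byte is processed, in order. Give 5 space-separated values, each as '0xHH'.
0xFA 0x13 0xF6 0x5F 0x85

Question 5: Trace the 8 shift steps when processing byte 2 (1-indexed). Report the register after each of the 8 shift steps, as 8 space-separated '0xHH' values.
After byte 1 (0xFC): reg=0xFA
Register before byte 2: 0xFA
After XOR with byte 0x25: 0xDF

Answer: 0xB9 0x75 0xEA 0xD3 0xA1 0x45 0x8A 0x13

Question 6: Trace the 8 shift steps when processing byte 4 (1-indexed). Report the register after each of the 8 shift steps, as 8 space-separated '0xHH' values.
Answer: 0x53 0xA6 0x4B 0x96 0x2B 0x56 0xAC 0x5F

Derivation:
After byte 1 (0xFC): reg=0xFA
After byte 2 (0x25): reg=0x13
After byte 3 (0x58): reg=0xF6
Register before byte 4: 0xF6
After XOR with byte 0x5C: 0xAA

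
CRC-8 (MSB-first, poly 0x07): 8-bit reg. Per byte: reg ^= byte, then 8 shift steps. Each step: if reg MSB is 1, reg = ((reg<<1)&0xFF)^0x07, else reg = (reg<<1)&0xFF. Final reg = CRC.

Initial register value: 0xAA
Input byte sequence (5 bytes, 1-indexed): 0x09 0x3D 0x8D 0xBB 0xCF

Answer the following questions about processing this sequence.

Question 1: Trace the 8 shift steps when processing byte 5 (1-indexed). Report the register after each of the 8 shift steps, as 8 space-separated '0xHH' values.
Answer: 0x1A 0x34 0x68 0xD0 0xA7 0x49 0x92 0x23

Derivation:
After byte 1 (0x09): reg=0x60
After byte 2 (0x3D): reg=0x94
After byte 3 (0x8D): reg=0x4F
After byte 4 (0xBB): reg=0xC2
Register before byte 5: 0xC2
After XOR with byte 0xCF: 0x0D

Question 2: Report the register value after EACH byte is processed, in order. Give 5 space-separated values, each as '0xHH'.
0x60 0x94 0x4F 0xC2 0x23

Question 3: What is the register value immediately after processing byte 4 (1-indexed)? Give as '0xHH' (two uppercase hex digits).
Answer: 0xC2

Derivation:
After byte 1 (0x09): reg=0x60
After byte 2 (0x3D): reg=0x94
After byte 3 (0x8D): reg=0x4F
After byte 4 (0xBB): reg=0xC2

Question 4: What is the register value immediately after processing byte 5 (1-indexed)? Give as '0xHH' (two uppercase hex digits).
After byte 1 (0x09): reg=0x60
After byte 2 (0x3D): reg=0x94
After byte 3 (0x8D): reg=0x4F
After byte 4 (0xBB): reg=0xC2
After byte 5 (0xCF): reg=0x23

Answer: 0x23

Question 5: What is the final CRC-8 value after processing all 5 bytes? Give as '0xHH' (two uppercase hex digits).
Answer: 0x23

Derivation:
After byte 1 (0x09): reg=0x60
After byte 2 (0x3D): reg=0x94
After byte 3 (0x8D): reg=0x4F
After byte 4 (0xBB): reg=0xC2
After byte 5 (0xCF): reg=0x23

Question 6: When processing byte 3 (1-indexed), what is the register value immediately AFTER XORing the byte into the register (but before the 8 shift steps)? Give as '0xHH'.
Register before byte 3: 0x94
Byte 3: 0x8D
0x94 XOR 0x8D = 0x19

Answer: 0x19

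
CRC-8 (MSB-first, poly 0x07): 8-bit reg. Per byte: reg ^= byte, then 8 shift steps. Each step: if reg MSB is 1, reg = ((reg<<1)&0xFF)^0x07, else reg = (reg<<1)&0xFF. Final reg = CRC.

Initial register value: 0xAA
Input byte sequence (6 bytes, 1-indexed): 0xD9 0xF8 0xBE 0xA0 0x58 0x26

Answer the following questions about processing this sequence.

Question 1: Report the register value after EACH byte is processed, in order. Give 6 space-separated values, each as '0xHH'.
0x5E 0x7B 0x55 0xC5 0xDA 0xFA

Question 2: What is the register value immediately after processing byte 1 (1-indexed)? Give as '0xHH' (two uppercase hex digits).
After byte 1 (0xD9): reg=0x5E

Answer: 0x5E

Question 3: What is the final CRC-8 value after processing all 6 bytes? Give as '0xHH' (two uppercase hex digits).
Answer: 0xFA

Derivation:
After byte 1 (0xD9): reg=0x5E
After byte 2 (0xF8): reg=0x7B
After byte 3 (0xBE): reg=0x55
After byte 4 (0xA0): reg=0xC5
After byte 5 (0x58): reg=0xDA
After byte 6 (0x26): reg=0xFA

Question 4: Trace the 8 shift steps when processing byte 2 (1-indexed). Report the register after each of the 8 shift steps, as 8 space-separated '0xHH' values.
After byte 1 (0xD9): reg=0x5E
Register before byte 2: 0x5E
After XOR with byte 0xF8: 0xA6

Answer: 0x4B 0x96 0x2B 0x56 0xAC 0x5F 0xBE 0x7B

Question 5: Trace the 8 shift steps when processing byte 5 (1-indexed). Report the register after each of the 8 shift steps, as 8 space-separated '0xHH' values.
After byte 1 (0xD9): reg=0x5E
After byte 2 (0xF8): reg=0x7B
After byte 3 (0xBE): reg=0x55
After byte 4 (0xA0): reg=0xC5
Register before byte 5: 0xC5
After XOR with byte 0x58: 0x9D

Answer: 0x3D 0x7A 0xF4 0xEF 0xD9 0xB5 0x6D 0xDA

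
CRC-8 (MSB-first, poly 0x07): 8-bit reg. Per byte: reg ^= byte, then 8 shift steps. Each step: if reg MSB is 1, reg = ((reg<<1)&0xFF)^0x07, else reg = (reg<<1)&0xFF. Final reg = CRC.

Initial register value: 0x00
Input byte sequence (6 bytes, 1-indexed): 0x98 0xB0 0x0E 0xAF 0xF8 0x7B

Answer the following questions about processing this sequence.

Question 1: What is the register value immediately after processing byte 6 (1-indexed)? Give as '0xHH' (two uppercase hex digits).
Answer: 0xED

Derivation:
After byte 1 (0x98): reg=0xC1
After byte 2 (0xB0): reg=0x50
After byte 3 (0x0E): reg=0x9D
After byte 4 (0xAF): reg=0x9E
After byte 5 (0xF8): reg=0x35
After byte 6 (0x7B): reg=0xED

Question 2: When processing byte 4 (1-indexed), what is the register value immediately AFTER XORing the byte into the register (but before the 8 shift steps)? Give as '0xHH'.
Answer: 0x32

Derivation:
Register before byte 4: 0x9D
Byte 4: 0xAF
0x9D XOR 0xAF = 0x32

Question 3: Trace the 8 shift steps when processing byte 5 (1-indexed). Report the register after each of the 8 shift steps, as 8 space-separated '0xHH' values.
After byte 1 (0x98): reg=0xC1
After byte 2 (0xB0): reg=0x50
After byte 3 (0x0E): reg=0x9D
After byte 4 (0xAF): reg=0x9E
Register before byte 5: 0x9E
After XOR with byte 0xF8: 0x66

Answer: 0xCC 0x9F 0x39 0x72 0xE4 0xCF 0x99 0x35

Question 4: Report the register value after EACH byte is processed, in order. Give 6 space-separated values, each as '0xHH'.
0xC1 0x50 0x9D 0x9E 0x35 0xED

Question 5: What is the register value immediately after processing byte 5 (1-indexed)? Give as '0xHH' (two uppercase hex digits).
After byte 1 (0x98): reg=0xC1
After byte 2 (0xB0): reg=0x50
After byte 3 (0x0E): reg=0x9D
After byte 4 (0xAF): reg=0x9E
After byte 5 (0xF8): reg=0x35

Answer: 0x35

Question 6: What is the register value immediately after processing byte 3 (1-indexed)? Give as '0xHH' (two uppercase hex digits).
After byte 1 (0x98): reg=0xC1
After byte 2 (0xB0): reg=0x50
After byte 3 (0x0E): reg=0x9D

Answer: 0x9D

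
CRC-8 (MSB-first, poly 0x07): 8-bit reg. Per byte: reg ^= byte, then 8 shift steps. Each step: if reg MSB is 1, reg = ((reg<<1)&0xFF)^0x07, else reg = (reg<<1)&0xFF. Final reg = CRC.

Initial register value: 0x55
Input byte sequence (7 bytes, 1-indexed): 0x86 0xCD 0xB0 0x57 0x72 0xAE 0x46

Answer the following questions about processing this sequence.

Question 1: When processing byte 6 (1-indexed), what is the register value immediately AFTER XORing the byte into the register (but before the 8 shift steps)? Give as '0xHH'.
Answer: 0xE5

Derivation:
Register before byte 6: 0x4B
Byte 6: 0xAE
0x4B XOR 0xAE = 0xE5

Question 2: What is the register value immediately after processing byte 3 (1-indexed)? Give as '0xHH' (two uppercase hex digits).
After byte 1 (0x86): reg=0x37
After byte 2 (0xCD): reg=0xE8
After byte 3 (0xB0): reg=0x8F

Answer: 0x8F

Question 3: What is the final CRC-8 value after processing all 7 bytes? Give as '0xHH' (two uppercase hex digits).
Answer: 0xD7

Derivation:
After byte 1 (0x86): reg=0x37
After byte 2 (0xCD): reg=0xE8
After byte 3 (0xB0): reg=0x8F
After byte 4 (0x57): reg=0x06
After byte 5 (0x72): reg=0x4B
After byte 6 (0xAE): reg=0xB5
After byte 7 (0x46): reg=0xD7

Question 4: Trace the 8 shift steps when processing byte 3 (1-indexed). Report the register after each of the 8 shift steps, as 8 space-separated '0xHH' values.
After byte 1 (0x86): reg=0x37
After byte 2 (0xCD): reg=0xE8
Register before byte 3: 0xE8
After XOR with byte 0xB0: 0x58

Answer: 0xB0 0x67 0xCE 0x9B 0x31 0x62 0xC4 0x8F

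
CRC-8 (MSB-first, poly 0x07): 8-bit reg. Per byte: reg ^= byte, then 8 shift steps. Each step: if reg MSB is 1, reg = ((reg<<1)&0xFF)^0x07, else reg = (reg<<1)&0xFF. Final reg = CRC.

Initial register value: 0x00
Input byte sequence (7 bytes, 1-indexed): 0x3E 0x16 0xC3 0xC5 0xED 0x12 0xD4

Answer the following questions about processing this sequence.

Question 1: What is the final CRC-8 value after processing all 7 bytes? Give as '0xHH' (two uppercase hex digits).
Answer: 0x21

Derivation:
After byte 1 (0x3E): reg=0xBA
After byte 2 (0x16): reg=0x4D
After byte 3 (0xC3): reg=0xA3
After byte 4 (0xC5): reg=0x35
After byte 5 (0xED): reg=0x06
After byte 6 (0x12): reg=0x6C
After byte 7 (0xD4): reg=0x21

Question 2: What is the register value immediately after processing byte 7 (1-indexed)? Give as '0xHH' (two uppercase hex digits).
After byte 1 (0x3E): reg=0xBA
After byte 2 (0x16): reg=0x4D
After byte 3 (0xC3): reg=0xA3
After byte 4 (0xC5): reg=0x35
After byte 5 (0xED): reg=0x06
After byte 6 (0x12): reg=0x6C
After byte 7 (0xD4): reg=0x21

Answer: 0x21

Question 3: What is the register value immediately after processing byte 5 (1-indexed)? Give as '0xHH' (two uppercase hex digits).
Answer: 0x06

Derivation:
After byte 1 (0x3E): reg=0xBA
After byte 2 (0x16): reg=0x4D
After byte 3 (0xC3): reg=0xA3
After byte 4 (0xC5): reg=0x35
After byte 5 (0xED): reg=0x06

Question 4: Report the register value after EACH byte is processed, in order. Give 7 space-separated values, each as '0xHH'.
0xBA 0x4D 0xA3 0x35 0x06 0x6C 0x21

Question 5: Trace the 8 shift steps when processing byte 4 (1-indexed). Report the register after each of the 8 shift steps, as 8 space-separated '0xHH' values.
After byte 1 (0x3E): reg=0xBA
After byte 2 (0x16): reg=0x4D
After byte 3 (0xC3): reg=0xA3
Register before byte 4: 0xA3
After XOR with byte 0xC5: 0x66

Answer: 0xCC 0x9F 0x39 0x72 0xE4 0xCF 0x99 0x35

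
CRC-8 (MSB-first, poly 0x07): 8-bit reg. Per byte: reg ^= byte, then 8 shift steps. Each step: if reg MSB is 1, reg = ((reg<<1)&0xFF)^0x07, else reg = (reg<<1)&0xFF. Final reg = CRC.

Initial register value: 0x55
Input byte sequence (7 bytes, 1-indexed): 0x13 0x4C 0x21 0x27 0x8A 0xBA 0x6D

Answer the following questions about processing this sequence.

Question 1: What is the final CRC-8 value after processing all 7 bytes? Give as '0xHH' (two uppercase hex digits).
After byte 1 (0x13): reg=0xD5
After byte 2 (0x4C): reg=0xC6
After byte 3 (0x21): reg=0xBB
After byte 4 (0x27): reg=0xDD
After byte 5 (0x8A): reg=0xA2
After byte 6 (0xBA): reg=0x48
After byte 7 (0x6D): reg=0xFB

Answer: 0xFB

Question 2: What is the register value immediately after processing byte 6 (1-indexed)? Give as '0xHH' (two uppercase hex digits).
Answer: 0x48

Derivation:
After byte 1 (0x13): reg=0xD5
After byte 2 (0x4C): reg=0xC6
After byte 3 (0x21): reg=0xBB
After byte 4 (0x27): reg=0xDD
After byte 5 (0x8A): reg=0xA2
After byte 6 (0xBA): reg=0x48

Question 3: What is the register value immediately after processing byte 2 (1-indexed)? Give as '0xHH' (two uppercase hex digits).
After byte 1 (0x13): reg=0xD5
After byte 2 (0x4C): reg=0xC6

Answer: 0xC6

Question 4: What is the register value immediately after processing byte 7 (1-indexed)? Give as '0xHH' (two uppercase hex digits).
After byte 1 (0x13): reg=0xD5
After byte 2 (0x4C): reg=0xC6
After byte 3 (0x21): reg=0xBB
After byte 4 (0x27): reg=0xDD
After byte 5 (0x8A): reg=0xA2
After byte 6 (0xBA): reg=0x48
After byte 7 (0x6D): reg=0xFB

Answer: 0xFB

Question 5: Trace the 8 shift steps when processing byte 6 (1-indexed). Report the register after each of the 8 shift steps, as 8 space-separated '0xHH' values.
After byte 1 (0x13): reg=0xD5
After byte 2 (0x4C): reg=0xC6
After byte 3 (0x21): reg=0xBB
After byte 4 (0x27): reg=0xDD
After byte 5 (0x8A): reg=0xA2
Register before byte 6: 0xA2
After XOR with byte 0xBA: 0x18

Answer: 0x30 0x60 0xC0 0x87 0x09 0x12 0x24 0x48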